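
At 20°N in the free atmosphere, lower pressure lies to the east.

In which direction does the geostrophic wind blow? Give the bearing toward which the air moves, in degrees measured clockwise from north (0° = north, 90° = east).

180°

The pressure-gradient force points toward the east (bearing 090°).
Geostrophic balance: in the Northern Hemisphere the Coriolis force deflects motion to the right, so the geostrophic wind blows 90° to the right of the pressure-gradient force (low pressure on the left).
Rotating 090° by 90° clockwise gives 180° — the wind blows toward the south.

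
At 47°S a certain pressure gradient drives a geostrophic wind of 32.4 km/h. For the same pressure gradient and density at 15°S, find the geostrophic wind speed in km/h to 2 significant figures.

With the same pressure gradient and density, V_g ∝ 1/f ∝ 1/sin φ.
V₂ = V₁ · sin φ₁ / sin φ₂ = 32.4 × sin 47° / sin 15°
V₂ = 32.4 × 0.7314/0.2588 = 92 km/h

92 km/h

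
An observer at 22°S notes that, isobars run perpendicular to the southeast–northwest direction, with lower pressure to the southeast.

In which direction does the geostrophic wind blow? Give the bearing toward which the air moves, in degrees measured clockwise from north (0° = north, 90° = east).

The pressure-gradient force points toward the southeast (bearing 135°).
Geostrophic balance: in the Southern Hemisphere the Coriolis force deflects motion to the left, so the geostrophic wind blows 90° to the left of the pressure-gradient force (low pressure on the right).
Rotating 135° by 90° counterclockwise gives 045° — the wind blows toward the northeast.

045°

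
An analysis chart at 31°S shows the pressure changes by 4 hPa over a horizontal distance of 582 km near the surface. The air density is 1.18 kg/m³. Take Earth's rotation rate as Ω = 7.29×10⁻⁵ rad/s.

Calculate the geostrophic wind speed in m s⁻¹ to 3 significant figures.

Coriolis parameter at 31°S:
f = 2Ω sin φ = 2 × 7.29×10⁻⁵ × sin 31° = 7.51×10⁻⁵ s⁻¹
Pressure gradient: |∂P/∂n| = 400 Pa / 582000 m = 6.87×10⁻⁴ Pa/m
Geostrophic balance (pressure-gradient force = Coriolis force):
V_g = (1/(fρ)) |∂P/∂n| = 6.87×10⁻⁴ / (7.51×10⁻⁵ × 1.18) = 7.76 m/s

7.76 m s⁻¹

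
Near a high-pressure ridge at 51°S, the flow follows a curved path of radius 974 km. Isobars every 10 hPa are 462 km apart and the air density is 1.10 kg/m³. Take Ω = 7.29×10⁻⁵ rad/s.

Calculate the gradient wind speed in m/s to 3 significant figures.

21.6 m/s

Coriolis parameter at 51°S:
f = 2Ω sin φ = 2 × 7.29×10⁻⁵ × sin 51° = 1.13×10⁻⁴ s⁻¹
Pressure gradient: |∂P/∂n| = 1000 Pa / 462000 m = 2.16×10⁻³ Pa/m
Geostrophic speed: V_g = |∂P/∂n|/(fρ) = 2.16×10⁻³/(1.13×10⁻⁴ × 1.10) = 17.4 m/s
Around a high, pressure-gradient force acts outward with centrifugal, so Coriolis balances both:
fV = (1/ρ)|∂P/∂n| + V²/R  →  V² − fR·V + fR·V_g = 0
With fR = 1.13×10⁻⁴ × 974×10³ m = 110 m/s:
V = [fR − √((fR)² − 4 fR V_g)]/2 = [110 − √(110² − 4×110×17.4)]/2 = 21.6 m/s
Supergeostrophic (V > V_g = 17.4 m/s), as expected around a high.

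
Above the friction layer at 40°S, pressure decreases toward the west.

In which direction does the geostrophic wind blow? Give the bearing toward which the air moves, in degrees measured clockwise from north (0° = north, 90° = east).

180°

The pressure-gradient force points toward the west (bearing 270°).
Geostrophic balance: in the Southern Hemisphere the Coriolis force deflects motion to the left, so the geostrophic wind blows 90° to the left of the pressure-gradient force (low pressure on the right).
Rotating 270° by 90° counterclockwise gives 180° — the wind blows toward the south.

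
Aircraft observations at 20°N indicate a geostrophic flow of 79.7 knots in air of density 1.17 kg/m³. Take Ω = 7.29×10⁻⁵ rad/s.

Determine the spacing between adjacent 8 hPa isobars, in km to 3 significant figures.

334 km

Coriolis parameter at 20°N:
f = 2Ω sin φ = 2 × 7.29×10⁻⁵ × sin 20° = 4.99×10⁻⁵ s⁻¹
Wind speed in SI: 79.7 knots = 41.0 m/s
Geostrophic balance rearranged: |∂P/∂n| = f ρ V_g
|∂P/∂n| = 4.99×10⁻⁵ × 1.17 × 41.0 = 2.39×10⁻³ Pa/m
Isobar spacing: Δn = ΔP/|∂P/∂n| = 800 Pa / 2.39×10⁻³ Pa/m = 334425 m ≈ 334 km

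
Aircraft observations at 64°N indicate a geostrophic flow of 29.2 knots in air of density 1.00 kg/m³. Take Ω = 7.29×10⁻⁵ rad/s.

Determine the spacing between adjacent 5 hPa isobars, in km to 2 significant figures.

Coriolis parameter at 64°N:
f = 2Ω sin φ = 2 × 7.29×10⁻⁵ × sin 64° = 1.31×10⁻⁴ s⁻¹
Wind speed in SI: 29.2 knots = 15.0 m/s
Geostrophic balance rearranged: |∂P/∂n| = f ρ V_g
|∂P/∂n| = 1.31×10⁻⁴ × 1.00 × 15.0 = 1.97×10⁻³ Pa/m
Isobar spacing: Δn = ΔP/|∂P/∂n| = 500 Pa / 1.97×10⁻³ Pa/m = 253999 m ≈ 250 km

250 km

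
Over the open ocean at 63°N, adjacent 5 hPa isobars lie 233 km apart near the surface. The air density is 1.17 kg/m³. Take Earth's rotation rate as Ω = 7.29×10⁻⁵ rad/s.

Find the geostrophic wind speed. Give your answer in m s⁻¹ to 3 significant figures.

14.1 m s⁻¹

Coriolis parameter at 63°N:
f = 2Ω sin φ = 2 × 7.29×10⁻⁵ × sin 63° = 1.30×10⁻⁴ s⁻¹
Pressure gradient: |∂P/∂n| = 500 Pa / 233000 m = 2.15×10⁻³ Pa/m
Geostrophic balance (pressure-gradient force = Coriolis force):
V_g = (1/(fρ)) |∂P/∂n| = 2.15×10⁻³ / (1.30×10⁻⁴ × 1.17) = 14.1 m/s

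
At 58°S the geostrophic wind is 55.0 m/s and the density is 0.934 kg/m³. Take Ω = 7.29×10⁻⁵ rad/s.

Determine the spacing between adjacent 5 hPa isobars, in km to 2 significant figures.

Coriolis parameter at 58°S:
f = 2Ω sin φ = 2 × 7.29×10⁻⁵ × sin 58° = 1.24×10⁻⁴ s⁻¹
Geostrophic balance rearranged: |∂P/∂n| = f ρ V_g
|∂P/∂n| = 1.24×10⁻⁴ × 0.934 × 55.0 = 6.35×10⁻³ Pa/m
Isobar spacing: Δn = ΔP/|∂P/∂n| = 500 Pa / 6.35×10⁻³ Pa/m = 78720 m ≈ 79 km

79 km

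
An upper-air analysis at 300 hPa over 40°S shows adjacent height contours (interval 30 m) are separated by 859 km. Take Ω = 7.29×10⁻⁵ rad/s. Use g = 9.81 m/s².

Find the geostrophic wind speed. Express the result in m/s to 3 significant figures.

3.66 m/s

Coriolis parameter at 40°S:
f = 2Ω sin φ = 2 × 7.29×10⁻⁵ × sin 40° = 9.37×10⁻⁵ s⁻¹
Height gradient: |∂Z/∂n| = 30 m / 859000 m = 3.49×10⁻⁵
On a pressure surface, geostrophic balance gives V_g = (g/f)|∂Z/∂n|:
V_g = 9.81 × 3.49×10⁻⁵ / 9.37×10⁻⁵ = 3.66 m/s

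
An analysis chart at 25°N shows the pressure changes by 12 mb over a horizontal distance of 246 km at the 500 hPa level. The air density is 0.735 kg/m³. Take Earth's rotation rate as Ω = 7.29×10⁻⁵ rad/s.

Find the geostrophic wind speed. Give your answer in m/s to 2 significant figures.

Coriolis parameter at 25°N:
f = 2Ω sin φ = 2 × 7.29×10⁻⁵ × sin 25° = 6.16×10⁻⁵ s⁻¹
Pressure gradient: |∂P/∂n| = 1200 Pa / 246000 m = 4.88×10⁻³ Pa/m
Geostrophic balance (pressure-gradient force = Coriolis force):
V_g = (1/(fρ)) |∂P/∂n| = 4.88×10⁻³ / (6.16×10⁻⁵ × 0.735) = 108 m/s

110 m/s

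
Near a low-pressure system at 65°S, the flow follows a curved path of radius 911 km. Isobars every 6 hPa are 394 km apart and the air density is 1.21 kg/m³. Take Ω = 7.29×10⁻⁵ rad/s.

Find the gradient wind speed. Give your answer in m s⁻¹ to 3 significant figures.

Coriolis parameter at 65°S:
f = 2Ω sin φ = 2 × 7.29×10⁻⁵ × sin 65° = 1.32×10⁻⁴ s⁻¹
Pressure gradient: |∂P/∂n| = 600 Pa / 394000 m = 1.52×10⁻³ Pa/m
Geostrophic speed: V_g = |∂P/∂n|/(fρ) = 1.52×10⁻³/(1.32×10⁻⁴ × 1.21) = 9.52 m/s
Around a low, centrifugal force acts outward with Coriolis, so pressure-gradient force balances both:
(1/ρ)|∂P/∂n| = fV + V²/R  →  V² + fR·V − fR·V_g = 0
With fR = 1.32×10⁻⁴ × 911×10³ m = 120 m/s:
V = [−fR + √((fR)² + 4 fR V_g)]/2 = [−120 + √(120² + 4×120×9.52)]/2 = 8.87 m/s
Subgeostrophic (V < V_g = 9.52 m/s), as expected around a low.

8.87 m s⁻¹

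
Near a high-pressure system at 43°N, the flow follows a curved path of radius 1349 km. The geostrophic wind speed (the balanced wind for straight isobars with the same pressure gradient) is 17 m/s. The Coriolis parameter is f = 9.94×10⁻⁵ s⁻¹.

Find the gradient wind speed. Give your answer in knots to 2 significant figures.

Around a high, pressure-gradient force acts outward with centrifugal, so Coriolis balances both:
fV = (1/ρ)|∂P/∂n| + V²/R  →  V² − fR·V + fR·V_g = 0
With fR = 9.94×10⁻⁵ × 1349×10³ m = 134 m/s:
V = [fR − √((fR)² − 4 fR V_g)]/2 = [134 − √(134² − 4×134×17)]/2 = 20 m/s
Supergeostrophic (V > V_g = 17 m/s), as expected around a high.
Converting: 20 m/s × 1.944 = 39 knots

39 knots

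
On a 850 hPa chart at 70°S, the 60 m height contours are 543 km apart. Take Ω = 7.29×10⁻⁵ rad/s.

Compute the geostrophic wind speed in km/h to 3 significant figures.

28.5 km/h

Coriolis parameter at 70°S:
f = 2Ω sin φ = 2 × 7.29×10⁻⁵ × sin 70° = 1.37×10⁻⁴ s⁻¹
Height gradient: |∂Z/∂n| = 60 m / 543000 m = 1.10×10⁻⁴
On a pressure surface, geostrophic balance gives V_g = (g/f)|∂Z/∂n|:
V_g = 9.81 × 1.10×10⁻⁴ / 1.37×10⁻⁴ = 7.91 m/s
Converting: 7.91 m/s × 3.6 = 28.5 km/h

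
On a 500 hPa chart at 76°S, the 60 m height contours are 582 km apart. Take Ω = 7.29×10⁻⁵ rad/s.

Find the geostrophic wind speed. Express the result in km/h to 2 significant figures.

26 km/h

Coriolis parameter at 76°S:
f = 2Ω sin φ = 2 × 7.29×10⁻⁵ × sin 76° = 1.41×10⁻⁴ s⁻¹
Height gradient: |∂Z/∂n| = 60 m / 582000 m = 1.03×10⁻⁴
On a pressure surface, geostrophic balance gives V_g = (g/f)|∂Z/∂n|:
V_g = 9.81 × 1.03×10⁻⁴ / 1.41×10⁻⁴ = 7.15 m/s
Converting: 7.15 m/s × 3.6 = 26 km/h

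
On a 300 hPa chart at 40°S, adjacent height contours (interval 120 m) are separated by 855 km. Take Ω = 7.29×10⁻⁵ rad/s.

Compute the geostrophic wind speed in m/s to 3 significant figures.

14.7 m/s

Coriolis parameter at 40°S:
f = 2Ω sin φ = 2 × 7.29×10⁻⁵ × sin 40° = 9.37×10⁻⁵ s⁻¹
Height gradient: |∂Z/∂n| = 120 m / 855000 m = 1.40×10⁻⁴
On a pressure surface, geostrophic balance gives V_g = (g/f)|∂Z/∂n|:
V_g = 9.81 × 1.40×10⁻⁴ / 9.37×10⁻⁵ = 14.7 m/s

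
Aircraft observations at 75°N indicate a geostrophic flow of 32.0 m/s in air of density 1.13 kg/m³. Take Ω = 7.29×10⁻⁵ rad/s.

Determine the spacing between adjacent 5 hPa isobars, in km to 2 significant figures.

Coriolis parameter at 75°N:
f = 2Ω sin φ = 2 × 7.29×10⁻⁵ × sin 75° = 1.41×10⁻⁴ s⁻¹
Geostrophic balance rearranged: |∂P/∂n| = f ρ V_g
|∂P/∂n| = 1.41×10⁻⁴ × 1.13 × 32.0 = 5.09×10⁻³ Pa/m
Isobar spacing: Δn = ΔP/|∂P/∂n| = 500 Pa / 5.09×10⁻³ Pa/m = 98184 m ≈ 98 km

98 km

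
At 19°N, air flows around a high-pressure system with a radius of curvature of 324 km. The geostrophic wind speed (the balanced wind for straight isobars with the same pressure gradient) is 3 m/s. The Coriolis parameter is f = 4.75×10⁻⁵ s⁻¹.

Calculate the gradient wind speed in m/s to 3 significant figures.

Around a high, pressure-gradient force acts outward with centrifugal, so Coriolis balances both:
fV = (1/ρ)|∂P/∂n| + V²/R  →  V² − fR·V + fR·V_g = 0
With fR = 4.75×10⁻⁵ × 324×10³ m = 15.4 m/s:
V = [fR − √((fR)² − 4 fR V_g)]/2 = [15.4 − √(15.4² − 4×15.4×3)]/2 = 4.08 m/s
Supergeostrophic (V > V_g = 3 m/s), as expected around a high.

4.08 m/s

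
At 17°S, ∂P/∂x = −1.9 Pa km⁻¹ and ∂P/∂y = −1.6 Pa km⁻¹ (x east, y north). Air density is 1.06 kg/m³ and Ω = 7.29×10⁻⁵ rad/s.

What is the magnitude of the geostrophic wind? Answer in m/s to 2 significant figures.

55 m/s

Coriolis parameter at 17°S:
f = 2Ω sin φ = 2 × 7.29×10⁻⁵ × sin 17° = 4.26×10⁻⁵ s⁻¹
In the Southern Hemisphere f is negative: f = −4.26×10⁻⁵ s⁻¹.
Component geostrophic relations (x east, y north):
u_g = −(1/(fρ)) ∂P/∂y,  v_g = (1/(fρ)) ∂P/∂x
u_g = −(−1.6×10⁻³)/(−4.26×10⁻⁵ × 1.06) = −35.4 m/s;  v_g = (−1.9×10⁻³)/(−4.26×10⁻⁵ × 1.06) = 42.0 m/s
|V_g| = √(u_g² + v_g²) = 55.0 m/s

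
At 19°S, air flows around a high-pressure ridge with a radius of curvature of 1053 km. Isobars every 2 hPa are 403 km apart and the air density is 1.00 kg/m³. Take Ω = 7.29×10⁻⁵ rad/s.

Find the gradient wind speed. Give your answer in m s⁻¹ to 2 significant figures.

15 m s⁻¹

Coriolis parameter at 19°S:
f = 2Ω sin φ = 2 × 7.29×10⁻⁵ × sin 19° = 4.75×10⁻⁵ s⁻¹
Pressure gradient: |∂P/∂n| = 200 Pa / 403000 m = 4.96×10⁻⁴ Pa/m
Geostrophic speed: V_g = |∂P/∂n|/(fρ) = 4.96×10⁻⁴/(4.75×10⁻⁵ × 1.00) = 10.5 m/s
Around a high, pressure-gradient force acts outward with centrifugal, so Coriolis balances both:
fV = (1/ρ)|∂P/∂n| + V²/R  →  V² − fR·V + fR·V_g = 0
With fR = 4.75×10⁻⁵ × 1053×10³ m = 50.0 m/s:
V = [fR − √((fR)² − 4 fR V_g)]/2 = [50.0 − √(50.0² − 4×50.0×10.5)]/2 = 14.9 m/s
Supergeostrophic (V > V_g = 10.5 m/s), as expected around a high.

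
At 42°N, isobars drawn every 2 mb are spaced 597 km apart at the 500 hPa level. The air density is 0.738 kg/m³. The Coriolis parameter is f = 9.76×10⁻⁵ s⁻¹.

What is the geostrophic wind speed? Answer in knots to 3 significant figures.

9.04 knots

Pressure gradient: |∂P/∂n| = 200 Pa / 597000 m = 3.35×10⁻⁴ Pa/m
Geostrophic balance (pressure-gradient force = Coriolis force):
V_g = (1/(fρ)) |∂P/∂n| = 3.35×10⁻⁴ / (9.76×10⁻⁵ × 0.738) = 4.65 m/s
Converting: 4.65 m/s × 1.944 = 9.04 knots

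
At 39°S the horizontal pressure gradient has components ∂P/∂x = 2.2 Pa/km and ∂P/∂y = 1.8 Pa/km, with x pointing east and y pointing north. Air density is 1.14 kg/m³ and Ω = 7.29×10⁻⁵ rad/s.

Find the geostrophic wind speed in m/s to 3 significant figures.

27.2 m/s

Coriolis parameter at 39°S:
f = 2Ω sin φ = 2 × 7.29×10⁻⁵ × sin 39° = 9.18×10⁻⁵ s⁻¹
In the Southern Hemisphere f is negative: f = −9.18×10⁻⁵ s⁻¹.
Component geostrophic relations (x east, y north):
u_g = −(1/(fρ)) ∂P/∂y,  v_g = (1/(fρ)) ∂P/∂x
u_g = −(1.8×10⁻³)/(−9.18×10⁻⁵ × 1.14) = 17.2 m/s;  v_g = (2.2×10⁻³)/(−9.18×10⁻⁵ × 1.14) = −21.0 m/s
|V_g| = √(u_g² + v_g²) = 27.2 m/s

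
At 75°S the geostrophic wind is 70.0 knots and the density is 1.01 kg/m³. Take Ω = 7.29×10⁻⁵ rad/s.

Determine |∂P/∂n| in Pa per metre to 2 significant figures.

5.1×10⁻³ Pa/m

Coriolis parameter at 75°S:
f = 2Ω sin φ = 2 × 7.29×10⁻⁵ × sin 75° = 1.41×10⁻⁴ s⁻¹
Wind speed in SI: 70.0 knots = 36.0 m/s
Geostrophic balance rearranged: |∂P/∂n| = f ρ V_g
|∂P/∂n| = 1.41×10⁻⁴ × 1.01 × 36.0 = 5.12×10⁻³ Pa/m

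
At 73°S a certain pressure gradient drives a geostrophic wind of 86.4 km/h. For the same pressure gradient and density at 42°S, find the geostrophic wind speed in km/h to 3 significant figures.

With the same pressure gradient and density, V_g ∝ 1/f ∝ 1/sin φ.
V₂ = V₁ · sin φ₁ / sin φ₂ = 86.4 × sin 73° / sin 42°
V₂ = 86.4 × 0.9563/0.6691 = 123 km/h

123 km/h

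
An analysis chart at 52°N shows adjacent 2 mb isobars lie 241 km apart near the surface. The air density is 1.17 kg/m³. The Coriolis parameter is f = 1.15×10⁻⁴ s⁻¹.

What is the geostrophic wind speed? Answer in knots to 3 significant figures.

12.0 knots

Pressure gradient: |∂P/∂n| = 200 Pa / 241000 m = 8.30×10⁻⁴ Pa/m
Geostrophic balance (pressure-gradient force = Coriolis force):
V_g = (1/(fρ)) |∂P/∂n| = 8.30×10⁻⁴ / (1.15×10⁻⁴ × 1.17) = 6.17 m/s
Converting: 6.17 m/s × 1.944 = 12.0 knots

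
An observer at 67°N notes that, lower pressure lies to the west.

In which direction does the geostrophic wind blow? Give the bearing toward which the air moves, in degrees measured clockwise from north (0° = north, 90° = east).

The pressure-gradient force points toward the west (bearing 270°).
Geostrophic balance: in the Northern Hemisphere the Coriolis force deflects motion to the right, so the geostrophic wind blows 90° to the right of the pressure-gradient force (low pressure on the left).
Rotating 270° by 90° clockwise gives 000° — the wind blows toward the north.

000°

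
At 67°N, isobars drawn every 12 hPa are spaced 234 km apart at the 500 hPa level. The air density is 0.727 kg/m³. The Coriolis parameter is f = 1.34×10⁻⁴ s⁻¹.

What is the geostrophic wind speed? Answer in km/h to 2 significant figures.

190 km/h

Pressure gradient: |∂P/∂n| = 1200 Pa / 234000 m = 5.13×10⁻³ Pa/m
Geostrophic balance (pressure-gradient force = Coriolis force):
V_g = (1/(fρ)) |∂P/∂n| = 5.13×10⁻³ / (1.34×10⁻⁴ × 0.727) = 52.6 m/s
Converting: 52.6 m/s × 3.6 = 190 km/h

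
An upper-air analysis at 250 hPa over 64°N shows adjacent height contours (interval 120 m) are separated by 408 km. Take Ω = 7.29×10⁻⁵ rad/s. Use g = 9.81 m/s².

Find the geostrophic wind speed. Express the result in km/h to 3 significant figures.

Coriolis parameter at 64°N:
f = 2Ω sin φ = 2 × 7.29×10⁻⁵ × sin 64° = 1.31×10⁻⁴ s⁻¹
Height gradient: |∂Z/∂n| = 120 m / 408000 m = 2.94×10⁻⁴
On a pressure surface, geostrophic balance gives V_g = (g/f)|∂Z/∂n|:
V_g = 9.81 × 2.94×10⁻⁴ / 1.31×10⁻⁴ = 22.0 m/s
Converting: 22.0 m/s × 3.6 = 79.3 km/h

79.3 km/h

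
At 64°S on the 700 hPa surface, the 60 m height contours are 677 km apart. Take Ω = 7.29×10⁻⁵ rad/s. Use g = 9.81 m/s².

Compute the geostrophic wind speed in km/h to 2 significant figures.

24 km/h

Coriolis parameter at 64°S:
f = 2Ω sin φ = 2 × 7.29×10⁻⁵ × sin 64° = 1.31×10⁻⁴ s⁻¹
Height gradient: |∂Z/∂n| = 60 m / 677000 m = 8.86×10⁻⁵
On a pressure surface, geostrophic balance gives V_g = (g/f)|∂Z/∂n|:
V_g = 9.81 × 8.86×10⁻⁵ / 1.31×10⁻⁴ = 6.63 m/s
Converting: 6.63 m/s × 3.6 = 24 km/h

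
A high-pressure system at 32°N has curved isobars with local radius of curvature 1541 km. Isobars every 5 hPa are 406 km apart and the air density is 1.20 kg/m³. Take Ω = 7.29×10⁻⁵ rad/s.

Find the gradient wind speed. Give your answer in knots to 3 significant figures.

Coriolis parameter at 32°N:
f = 2Ω sin φ = 2 × 7.29×10⁻⁵ × sin 32° = 7.73×10⁻⁵ s⁻¹
Pressure gradient: |∂P/∂n| = 500 Pa / 406000 m = 1.23×10⁻³ Pa/m
Geostrophic speed: V_g = |∂P/∂n|/(fρ) = 1.23×10⁻³/(7.73×10⁻⁵ × 1.20) = 13.3 m/s
Around a high, pressure-gradient force acts outward with centrifugal, so Coriolis balances both:
fV = (1/ρ)|∂P/∂n| + V²/R  →  V² − fR·V + fR·V_g = 0
With fR = 7.73×10⁻⁵ × 1541×10³ m = 119 m/s:
V = [fR − √((fR)² − 4 fR V_g)]/2 = [119 − √(119² − 4×119×13.3)]/2 = 15.2 m/s
Supergeostrophic (V > V_g = 13.3 m/s), as expected around a high.
Converting: 15.2 m/s × 1.944 = 29.6 knots

29.6 knots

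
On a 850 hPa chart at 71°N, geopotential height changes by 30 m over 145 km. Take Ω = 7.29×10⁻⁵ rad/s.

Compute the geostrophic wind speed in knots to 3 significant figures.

28.6 knots

Coriolis parameter at 71°N:
f = 2Ω sin φ = 2 × 7.29×10⁻⁵ × sin 71° = 1.38×10⁻⁴ s⁻¹
Height gradient: |∂Z/∂n| = 30 m / 145000 m = 2.07×10⁻⁴
On a pressure surface, geostrophic balance gives V_g = (g/f)|∂Z/∂n|:
V_g = 9.81 × 2.07×10⁻⁴ / 1.38×10⁻⁴ = 14.7 m/s
Converting: 14.7 m/s × 1.944 = 28.6 knots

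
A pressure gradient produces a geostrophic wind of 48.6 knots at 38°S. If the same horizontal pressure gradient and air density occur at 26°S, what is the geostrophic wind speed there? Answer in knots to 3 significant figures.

68.3 knots

With the same pressure gradient and density, V_g ∝ 1/f ∝ 1/sin φ.
V₂ = V₁ · sin φ₁ / sin φ₂ = 48.6 × sin 38° / sin 26°
V₂ = 48.6 × 0.6157/0.4384 = 68.3 knots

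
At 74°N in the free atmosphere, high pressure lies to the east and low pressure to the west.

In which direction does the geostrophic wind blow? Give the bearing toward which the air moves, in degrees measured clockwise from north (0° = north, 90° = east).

000°

The pressure-gradient force points toward the west (bearing 270°).
Geostrophic balance: in the Northern Hemisphere the Coriolis force deflects motion to the right, so the geostrophic wind blows 90° to the right of the pressure-gradient force (low pressure on the left).
Rotating 270° by 90° clockwise gives 000° — the wind blows toward the north.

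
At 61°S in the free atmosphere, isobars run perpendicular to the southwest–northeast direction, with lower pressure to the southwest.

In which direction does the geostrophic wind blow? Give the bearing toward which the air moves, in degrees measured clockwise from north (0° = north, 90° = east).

135°

The pressure-gradient force points toward the southwest (bearing 225°).
Geostrophic balance: in the Southern Hemisphere the Coriolis force deflects motion to the left, so the geostrophic wind blows 90° to the left of the pressure-gradient force (low pressure on the right).
Rotating 225° by 90° counterclockwise gives 135° — the wind blows toward the southeast.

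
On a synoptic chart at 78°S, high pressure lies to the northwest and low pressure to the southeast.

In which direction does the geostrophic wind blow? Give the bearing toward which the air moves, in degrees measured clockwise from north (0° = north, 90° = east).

The pressure-gradient force points toward the southeast (bearing 135°).
Geostrophic balance: in the Southern Hemisphere the Coriolis force deflects motion to the left, so the geostrophic wind blows 90° to the left of the pressure-gradient force (low pressure on the right).
Rotating 135° by 90° counterclockwise gives 045° — the wind blows toward the northeast.

045°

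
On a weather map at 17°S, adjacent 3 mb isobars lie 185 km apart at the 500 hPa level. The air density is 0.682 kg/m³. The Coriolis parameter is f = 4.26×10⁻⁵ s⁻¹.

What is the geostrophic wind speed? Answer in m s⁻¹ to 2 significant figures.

Pressure gradient: |∂P/∂n| = 300 Pa / 185000 m = 1.62×10⁻³ Pa/m
Geostrophic balance (pressure-gradient force = Coriolis force):
V_g = (1/(fρ)) |∂P/∂n| = 1.62×10⁻³ / (4.26×10⁻⁵ × 0.682) = 55.8 m/s

56 m s⁻¹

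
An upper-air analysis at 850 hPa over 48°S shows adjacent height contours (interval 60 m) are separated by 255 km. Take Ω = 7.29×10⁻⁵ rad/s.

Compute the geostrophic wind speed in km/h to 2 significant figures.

77 km/h

Coriolis parameter at 48°S:
f = 2Ω sin φ = 2 × 7.29×10⁻⁵ × sin 48° = 1.08×10⁻⁴ s⁻¹
Height gradient: |∂Z/∂n| = 60 m / 255000 m = 2.35×10⁻⁴
On a pressure surface, geostrophic balance gives V_g = (g/f)|∂Z/∂n|:
V_g = 9.81 × 2.35×10⁻⁴ / 1.08×10⁻⁴ = 21.3 m/s
Converting: 21.3 m/s × 3.6 = 77 km/h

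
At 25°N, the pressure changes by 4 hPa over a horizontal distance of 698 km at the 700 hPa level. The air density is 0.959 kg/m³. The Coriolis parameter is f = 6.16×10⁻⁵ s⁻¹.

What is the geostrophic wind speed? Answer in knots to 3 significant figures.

18.9 knots

Pressure gradient: |∂P/∂n| = 400 Pa / 698000 m = 5.73×10⁻⁴ Pa/m
Geostrophic balance (pressure-gradient force = Coriolis force):
V_g = (1/(fρ)) |∂P/∂n| = 5.73×10⁻⁴ / (6.16×10⁻⁵ × 0.959) = 9.70 m/s
Converting: 9.70 m/s × 1.944 = 18.9 knots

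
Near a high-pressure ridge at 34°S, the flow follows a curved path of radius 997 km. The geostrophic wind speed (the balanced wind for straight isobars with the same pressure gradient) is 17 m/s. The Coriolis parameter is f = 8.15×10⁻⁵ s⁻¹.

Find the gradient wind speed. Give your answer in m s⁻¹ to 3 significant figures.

24.2 m s⁻¹

Around a high, pressure-gradient force acts outward with centrifugal, so Coriolis balances both:
fV = (1/ρ)|∂P/∂n| + V²/R  →  V² − fR·V + fR·V_g = 0
With fR = 8.15×10⁻⁵ × 997×10³ m = 81.3 m/s:
V = [fR − √((fR)² − 4 fR V_g)]/2 = [81.3 − √(81.3² − 4×81.3×17)]/2 = 24.2 m/s
Supergeostrophic (V > V_g = 17 m/s), as expected around a high.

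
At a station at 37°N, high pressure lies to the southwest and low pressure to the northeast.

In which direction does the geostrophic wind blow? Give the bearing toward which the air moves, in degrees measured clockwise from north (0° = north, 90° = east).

The pressure-gradient force points toward the northeast (bearing 045°).
Geostrophic balance: in the Northern Hemisphere the Coriolis force deflects motion to the right, so the geostrophic wind blows 90° to the right of the pressure-gradient force (low pressure on the left).
Rotating 045° by 90° clockwise gives 135° — the wind blows toward the southeast.

135°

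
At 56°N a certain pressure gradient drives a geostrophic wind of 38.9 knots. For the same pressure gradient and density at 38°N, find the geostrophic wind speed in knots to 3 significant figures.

52.4 knots

With the same pressure gradient and density, V_g ∝ 1/f ∝ 1/sin φ.
V₂ = V₁ · sin φ₁ / sin φ₂ = 38.9 × sin 56° / sin 38°
V₂ = 38.9 × 0.8290/0.6157 = 52.4 knots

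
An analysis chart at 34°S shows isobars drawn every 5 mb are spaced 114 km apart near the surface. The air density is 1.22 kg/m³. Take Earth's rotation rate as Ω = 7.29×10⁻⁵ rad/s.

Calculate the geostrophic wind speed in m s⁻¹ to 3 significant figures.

44.1 m s⁻¹

Coriolis parameter at 34°S:
f = 2Ω sin φ = 2 × 7.29×10⁻⁵ × sin 34° = 8.15×10⁻⁵ s⁻¹
Pressure gradient: |∂P/∂n| = 500 Pa / 114000 m = 4.39×10⁻³ Pa/m
Geostrophic balance (pressure-gradient force = Coriolis force):
V_g = (1/(fρ)) |∂P/∂n| = 4.39×10⁻³ / (8.15×10⁻⁵ × 1.22) = 44.1 m/s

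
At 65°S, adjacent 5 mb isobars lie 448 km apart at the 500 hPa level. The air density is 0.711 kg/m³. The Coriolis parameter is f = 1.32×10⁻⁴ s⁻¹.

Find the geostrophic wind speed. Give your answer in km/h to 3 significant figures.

Pressure gradient: |∂P/∂n| = 500 Pa / 448000 m = 1.12×10⁻³ Pa/m
Geostrophic balance (pressure-gradient force = Coriolis force):
V_g = (1/(fρ)) |∂P/∂n| = 1.12×10⁻³ / (1.32×10⁻⁴ × 0.711) = 11.9 m/s
Converting: 11.9 m/s × 3.6 = 42.8 km/h

42.8 km/h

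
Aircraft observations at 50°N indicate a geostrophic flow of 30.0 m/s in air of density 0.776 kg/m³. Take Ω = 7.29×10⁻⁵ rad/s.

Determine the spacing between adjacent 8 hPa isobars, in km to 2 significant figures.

Coriolis parameter at 50°N:
f = 2Ω sin φ = 2 × 7.29×10⁻⁵ × sin 50° = 1.12×10⁻⁴ s⁻¹
Geostrophic balance rearranged: |∂P/∂n| = f ρ V_g
|∂P/∂n| = 1.12×10⁻⁴ × 0.776 × 30.0 = 2.60×10⁻³ Pa/m
Isobar spacing: Δn = ΔP/|∂P/∂n| = 800 Pa / 2.60×10⁻³ Pa/m = 307677 m ≈ 310 km

310 km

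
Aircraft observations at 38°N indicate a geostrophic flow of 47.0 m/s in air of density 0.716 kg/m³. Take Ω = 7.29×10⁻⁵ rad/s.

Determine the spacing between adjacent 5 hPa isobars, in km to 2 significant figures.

Coriolis parameter at 38°N:
f = 2Ω sin φ = 2 × 7.29×10⁻⁵ × sin 38° = 8.98×10⁻⁵ s⁻¹
Geostrophic balance rearranged: |∂P/∂n| = f ρ V_g
|∂P/∂n| = 8.98×10⁻⁵ × 0.716 × 47.0 = 3.02×10⁻³ Pa/m
Isobar spacing: Δn = ΔP/|∂P/∂n| = 500 Pa / 3.02×10⁻³ Pa/m = 165523 m ≈ 170 km

170 km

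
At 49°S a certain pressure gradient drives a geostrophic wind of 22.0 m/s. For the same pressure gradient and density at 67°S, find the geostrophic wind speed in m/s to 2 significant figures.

With the same pressure gradient and density, V_g ∝ 1/f ∝ 1/sin φ.
V₂ = V₁ · sin φ₁ / sin φ₂ = 22.0 × sin 49° / sin 67°
V₂ = 22.0 × 0.7547/0.9205 = 18 m/s

18 m/s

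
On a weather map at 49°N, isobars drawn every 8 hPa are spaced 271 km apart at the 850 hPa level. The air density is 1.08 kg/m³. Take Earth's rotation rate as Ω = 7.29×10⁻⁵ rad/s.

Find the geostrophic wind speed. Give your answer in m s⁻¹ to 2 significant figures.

25 m s⁻¹

Coriolis parameter at 49°N:
f = 2Ω sin φ = 2 × 7.29×10⁻⁵ × sin 49° = 1.10×10⁻⁴ s⁻¹
Pressure gradient: |∂P/∂n| = 800 Pa / 271000 m = 2.95×10⁻³ Pa/m
Geostrophic balance (pressure-gradient force = Coriolis force):
V_g = (1/(fρ)) |∂P/∂n| = 2.95×10⁻³ / (1.10×10⁻⁴ × 1.08) = 24.8 m/s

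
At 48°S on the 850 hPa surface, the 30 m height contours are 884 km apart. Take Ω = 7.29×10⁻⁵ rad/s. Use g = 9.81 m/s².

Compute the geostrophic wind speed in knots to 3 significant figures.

Coriolis parameter at 48°S:
f = 2Ω sin φ = 2 × 7.29×10⁻⁵ × sin 48° = 1.08×10⁻⁴ s⁻¹
Height gradient: |∂Z/∂n| = 30 m / 884000 m = 3.39×10⁻⁵
On a pressure surface, geostrophic balance gives V_g = (g/f)|∂Z/∂n|:
V_g = 9.81 × 3.39×10⁻⁵ / 1.08×10⁻⁴ = 3.07 m/s
Converting: 3.07 m/s × 1.944 = 5.97 knots

5.97 knots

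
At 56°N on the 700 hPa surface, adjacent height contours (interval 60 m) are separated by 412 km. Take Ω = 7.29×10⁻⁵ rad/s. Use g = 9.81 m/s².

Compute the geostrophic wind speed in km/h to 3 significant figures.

Coriolis parameter at 56°N:
f = 2Ω sin φ = 2 × 7.29×10⁻⁵ × sin 56° = 1.21×10⁻⁴ s⁻¹
Height gradient: |∂Z/∂n| = 60 m / 412000 m = 1.46×10⁻⁴
On a pressure surface, geostrophic balance gives V_g = (g/f)|∂Z/∂n|:
V_g = 9.81 × 1.46×10⁻⁴ / 1.21×10⁻⁴ = 11.8 m/s
Converting: 11.8 m/s × 3.6 = 42.5 km/h

42.5 km/h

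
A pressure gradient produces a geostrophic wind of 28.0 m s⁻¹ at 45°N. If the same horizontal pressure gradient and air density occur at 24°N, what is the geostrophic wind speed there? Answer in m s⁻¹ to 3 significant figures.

With the same pressure gradient and density, V_g ∝ 1/f ∝ 1/sin φ.
V₂ = V₁ · sin φ₁ / sin φ₂ = 28.0 × sin 45° / sin 24°
V₂ = 28.0 × 0.7071/0.4067 = 48.7 m s⁻¹

48.7 m s⁻¹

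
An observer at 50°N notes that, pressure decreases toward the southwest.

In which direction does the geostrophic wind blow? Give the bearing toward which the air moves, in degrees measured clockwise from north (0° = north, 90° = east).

The pressure-gradient force points toward the southwest (bearing 225°).
Geostrophic balance: in the Northern Hemisphere the Coriolis force deflects motion to the right, so the geostrophic wind blows 90° to the right of the pressure-gradient force (low pressure on the left).
Rotating 225° by 90° clockwise gives 315° — the wind blows toward the northwest.

315°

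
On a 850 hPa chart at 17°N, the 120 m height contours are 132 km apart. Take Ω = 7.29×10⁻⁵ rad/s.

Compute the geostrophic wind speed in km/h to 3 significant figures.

Coriolis parameter at 17°N:
f = 2Ω sin φ = 2 × 7.29×10⁻⁵ × sin 17° = 4.26×10⁻⁵ s⁻¹
Height gradient: |∂Z/∂n| = 120 m / 132000 m = 9.09×10⁻⁴
On a pressure surface, geostrophic balance gives V_g = (g/f)|∂Z/∂n|:
V_g = 9.81 × 9.09×10⁻⁴ / 4.26×10⁻⁵ = 209 m/s
Converting: 209 m/s × 3.6 = 753 km/h

753 km/h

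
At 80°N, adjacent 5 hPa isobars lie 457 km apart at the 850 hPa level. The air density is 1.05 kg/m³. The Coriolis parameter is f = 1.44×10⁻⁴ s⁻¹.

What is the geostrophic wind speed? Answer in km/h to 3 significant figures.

Pressure gradient: |∂P/∂n| = 500 Pa / 457000 m = 1.09×10⁻³ Pa/m
Geostrophic balance (pressure-gradient force = Coriolis force):
V_g = (1/(fρ)) |∂P/∂n| = 1.09×10⁻³ / (1.44×10⁻⁴ × 1.05) = 7.24 m/s
Converting: 7.24 m/s × 3.6 = 26.0 km/h

26.0 km/h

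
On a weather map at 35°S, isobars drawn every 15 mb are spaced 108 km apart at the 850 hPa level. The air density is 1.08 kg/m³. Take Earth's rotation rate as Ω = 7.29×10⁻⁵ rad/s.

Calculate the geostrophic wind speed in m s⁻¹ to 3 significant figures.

Coriolis parameter at 35°S:
f = 2Ω sin φ = 2 × 7.29×10⁻⁵ × sin 35° = 8.36×10⁻⁵ s⁻¹
Pressure gradient: |∂P/∂n| = 1500 Pa / 108000 m = 1.39×10⁻² Pa/m
Geostrophic balance (pressure-gradient force = Coriolis force):
V_g = (1/(fρ)) |∂P/∂n| = 1.39×10⁻² / (8.36×10⁻⁵ × 1.08) = 154 m/s

154 m s⁻¹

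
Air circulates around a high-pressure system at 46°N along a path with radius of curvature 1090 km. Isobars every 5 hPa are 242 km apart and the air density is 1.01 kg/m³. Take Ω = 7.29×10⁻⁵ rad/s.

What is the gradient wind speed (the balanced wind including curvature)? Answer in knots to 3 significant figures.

48.5 knots

Coriolis parameter at 46°N:
f = 2Ω sin φ = 2 × 7.29×10⁻⁵ × sin 46° = 1.05×10⁻⁴ s⁻¹
Pressure gradient: |∂P/∂n| = 500 Pa / 242000 m = 2.07×10⁻³ Pa/m
Geostrophic speed: V_g = |∂P/∂n|/(fρ) = 2.07×10⁻³/(1.05×10⁻⁴ × 1.01) = 19.5 m/s
Around a high, pressure-gradient force acts outward with centrifugal, so Coriolis balances both:
fV = (1/ρ)|∂P/∂n| + V²/R  →  V² − fR·V + fR·V_g = 0
With fR = 1.05×10⁻⁴ × 1090×10³ m = 114 m/s:
V = [fR − √((fR)² − 4 fR V_g)]/2 = [114 − √(114² − 4×114×19.5)]/2 = 25 m/s
Supergeostrophic (V > V_g = 19.5 m/s), as expected around a high.
Converting: 25 m/s × 1.944 = 48.5 knots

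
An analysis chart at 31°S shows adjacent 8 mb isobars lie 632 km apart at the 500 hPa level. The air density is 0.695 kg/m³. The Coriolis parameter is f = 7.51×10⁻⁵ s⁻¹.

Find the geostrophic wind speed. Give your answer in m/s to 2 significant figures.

Pressure gradient: |∂P/∂n| = 800 Pa / 632000 m = 1.27×10⁻³ Pa/m
Geostrophic balance (pressure-gradient force = Coriolis force):
V_g = (1/(fρ)) |∂P/∂n| = 1.27×10⁻³ / (7.51×10⁻⁵ × 0.695) = 24.3 m/s

24 m/s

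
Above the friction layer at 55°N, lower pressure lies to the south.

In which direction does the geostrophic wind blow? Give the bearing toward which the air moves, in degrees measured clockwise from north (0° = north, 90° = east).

The pressure-gradient force points toward the south (bearing 180°).
Geostrophic balance: in the Northern Hemisphere the Coriolis force deflects motion to the right, so the geostrophic wind blows 90° to the right of the pressure-gradient force (low pressure on the left).
Rotating 180° by 90° clockwise gives 270° — the wind blows toward the west.

270°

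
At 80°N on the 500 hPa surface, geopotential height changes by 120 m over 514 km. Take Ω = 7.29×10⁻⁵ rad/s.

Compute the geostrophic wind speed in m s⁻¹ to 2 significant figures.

Coriolis parameter at 80°N:
f = 2Ω sin φ = 2 × 7.29×10⁻⁵ × sin 80° = 1.44×10⁻⁴ s⁻¹
Height gradient: |∂Z/∂n| = 120 m / 514000 m = 2.33×10⁻⁴
On a pressure surface, geostrophic balance gives V_g = (g/f)|∂Z/∂n|:
V_g = 9.81 × 2.33×10⁻⁴ / 1.44×10⁻⁴ = 16.0 m/s

16 m s⁻¹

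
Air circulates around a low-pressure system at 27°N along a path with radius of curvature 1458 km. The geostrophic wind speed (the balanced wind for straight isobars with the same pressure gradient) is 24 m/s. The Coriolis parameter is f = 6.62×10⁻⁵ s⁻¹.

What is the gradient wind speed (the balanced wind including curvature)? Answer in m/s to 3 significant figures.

19.9 m/s

Around a low, centrifugal force acts outward with Coriolis, so pressure-gradient force balances both:
(1/ρ)|∂P/∂n| = fV + V²/R  →  V² + fR·V − fR·V_g = 0
With fR = 6.62×10⁻⁵ × 1458×10³ m = 96.5 m/s:
V = [−fR + √((fR)² + 4 fR V_g)]/2 = [−96.5 + √(96.5² + 4×96.5×24)]/2 = 19.9 m/s
Subgeostrophic (V < V_g = 24 m/s), as expected around a low.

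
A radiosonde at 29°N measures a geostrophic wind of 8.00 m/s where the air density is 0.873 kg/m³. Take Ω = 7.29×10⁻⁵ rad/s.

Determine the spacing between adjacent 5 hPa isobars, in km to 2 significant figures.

Coriolis parameter at 29°N:
f = 2Ω sin φ = 2 × 7.29×10⁻⁵ × sin 29° = 7.07×10⁻⁵ s⁻¹
Geostrophic balance rearranged: |∂P/∂n| = f ρ V_g
|∂P/∂n| = 7.07×10⁻⁵ × 0.873 × 8.00 = 4.94×10⁻⁴ Pa/m
Isobar spacing: Δn = ΔP/|∂P/∂n| = 500 Pa / 4.94×10⁻⁴ Pa/m = 1012831 m ≈ 1000 km

1000 km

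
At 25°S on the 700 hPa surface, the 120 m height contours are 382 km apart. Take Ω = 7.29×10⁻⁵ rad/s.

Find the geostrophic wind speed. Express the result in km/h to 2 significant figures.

Coriolis parameter at 25°S:
f = 2Ω sin φ = 2 × 7.29×10⁻⁵ × sin 25° = 6.16×10⁻⁵ s⁻¹
Height gradient: |∂Z/∂n| = 120 m / 382000 m = 3.14×10⁻⁴
On a pressure surface, geostrophic balance gives V_g = (g/f)|∂Z/∂n|:
V_g = 9.81 × 3.14×10⁻⁴ / 6.16×10⁻⁵ = 50.0 m/s
Converting: 50.0 m/s × 3.6 = 180 km/h

180 km/h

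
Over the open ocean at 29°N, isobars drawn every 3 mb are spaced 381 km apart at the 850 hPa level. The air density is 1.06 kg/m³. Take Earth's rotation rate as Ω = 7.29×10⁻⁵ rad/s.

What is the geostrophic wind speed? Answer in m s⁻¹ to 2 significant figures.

Coriolis parameter at 29°N:
f = 2Ω sin φ = 2 × 7.29×10⁻⁵ × sin 29° = 7.07×10⁻⁵ s⁻¹
Pressure gradient: |∂P/∂n| = 300 Pa / 381000 m = 7.87×10⁻⁴ Pa/m
Geostrophic balance (pressure-gradient force = Coriolis force):
V_g = (1/(fρ)) |∂P/∂n| = 7.87×10⁻⁴ / (7.07×10⁻⁵ × 1.06) = 10.5 m/s

11 m s⁻¹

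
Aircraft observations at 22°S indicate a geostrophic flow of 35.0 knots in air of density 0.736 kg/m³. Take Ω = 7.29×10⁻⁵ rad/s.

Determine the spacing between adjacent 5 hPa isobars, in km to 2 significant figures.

690 km

Coriolis parameter at 22°S:
f = 2Ω sin φ = 2 × 7.29×10⁻⁵ × sin 22° = 5.46×10⁻⁵ s⁻¹
Wind speed in SI: 35.0 knots = 18.0 m/s
Geostrophic balance rearranged: |∂P/∂n| = f ρ V_g
|∂P/∂n| = 5.46×10⁻⁵ × 0.736 × 18.0 = 7.24×10⁻⁴ Pa/m
Isobar spacing: Δn = ΔP/|∂P/∂n| = 500 Pa / 7.24×10⁻⁴ Pa/m = 690801 m ≈ 690 km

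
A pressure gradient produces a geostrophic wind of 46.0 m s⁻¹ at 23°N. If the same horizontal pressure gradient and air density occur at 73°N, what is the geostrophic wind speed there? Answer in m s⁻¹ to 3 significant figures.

18.8 m s⁻¹

With the same pressure gradient and density, V_g ∝ 1/f ∝ 1/sin φ.
V₂ = V₁ · sin φ₁ / sin φ₂ = 46.0 × sin 23° / sin 73°
V₂ = 46.0 × 0.3907/0.9563 = 18.8 m s⁻¹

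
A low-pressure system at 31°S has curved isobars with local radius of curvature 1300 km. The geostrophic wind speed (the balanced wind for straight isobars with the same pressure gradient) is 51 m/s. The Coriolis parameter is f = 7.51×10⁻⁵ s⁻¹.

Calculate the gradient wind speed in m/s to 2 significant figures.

Around a low, centrifugal force acts outward with Coriolis, so pressure-gradient force balances both:
(1/ρ)|∂P/∂n| = fV + V²/R  →  V² + fR·V − fR·V_g = 0
With fR = 7.51×10⁻⁵ × 1300×10³ m = 97.6 m/s:
V = [−fR + √((fR)² + 4 fR V_g)]/2 = [−97.6 + √(97.6² + 4×97.6×51)]/2 = 37 m/s
Subgeostrophic (V < V_g = 51 m/s), as expected around a low.

37 m/s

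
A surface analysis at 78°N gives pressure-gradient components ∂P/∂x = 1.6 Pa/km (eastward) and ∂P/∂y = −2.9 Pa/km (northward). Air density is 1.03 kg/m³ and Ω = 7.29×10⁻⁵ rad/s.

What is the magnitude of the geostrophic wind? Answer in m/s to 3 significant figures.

Coriolis parameter at 78°N:
f = 2Ω sin φ = 2 × 7.29×10⁻⁵ × sin 78° = 1.43×10⁻⁴ s⁻¹
Component geostrophic relations (x east, y north):
u_g = −(1/(fρ)) ∂P/∂y,  v_g = (1/(fρ)) ∂P/∂x
u_g = −(−2.9×10⁻³)/(1.43×10⁻⁴ × 1.03) = 19.7 m/s;  v_g = (1.6×10⁻³)/(1.43×10⁻⁴ × 1.03) = 10.9 m/s
|V_g| = √(u_g² + v_g²) = 22.5 m/s

22.5 m/s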